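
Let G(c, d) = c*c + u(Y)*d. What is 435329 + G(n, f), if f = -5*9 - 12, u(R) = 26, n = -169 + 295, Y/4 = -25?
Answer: 449723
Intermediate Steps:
Y = -100 (Y = 4*(-25) = -100)
n = 126
f = -57 (f = -45 - 12 = -57)
G(c, d) = c² + 26*d (G(c, d) = c*c + 26*d = c² + 26*d)
435329 + G(n, f) = 435329 + (126² + 26*(-57)) = 435329 + (15876 - 1482) = 435329 + 14394 = 449723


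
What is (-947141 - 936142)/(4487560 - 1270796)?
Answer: -1883283/3216764 ≈ -0.58546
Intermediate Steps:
(-947141 - 936142)/(4487560 - 1270796) = -1883283/3216764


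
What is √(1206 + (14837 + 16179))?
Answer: √32222 ≈ 179.50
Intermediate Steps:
√(1206 + (14837 + 16179)) = √(1206 + 31016) = √32222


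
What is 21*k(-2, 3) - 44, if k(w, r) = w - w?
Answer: -44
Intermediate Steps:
k(w, r) = 0
21*k(-2, 3) - 44 = 21*0 - 44 = 0 - 44 = -44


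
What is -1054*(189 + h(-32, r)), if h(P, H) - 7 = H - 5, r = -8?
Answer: -192882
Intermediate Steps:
h(P, H) = 2 + H (h(P, H) = 7 + (H - 5) = 7 + (-5 + H) = 2 + H)
-1054*(189 + h(-32, r)) = -1054*(189 + (2 - 8)) = -1054*(189 - 6) = -1054*183 = -192882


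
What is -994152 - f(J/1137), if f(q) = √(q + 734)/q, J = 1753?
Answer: -994152 - √950885607/1753 ≈ -9.9417e+5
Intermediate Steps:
f(q) = √(734 + q)/q
-994152 - f(J/1137) = -994152 - √(734 + 1753/1137)/(1753/1137) = -994152 - √(734 + 1753*(1/1137))/(1753*(1/1137)) = -994152 - √(734 + 1753/1137)/1753/1137 = -994152 - 1137*√(836311/1137)/1753 = -994152 - 1137*√950885607/1137/1753 = -994152 - √950885607/1753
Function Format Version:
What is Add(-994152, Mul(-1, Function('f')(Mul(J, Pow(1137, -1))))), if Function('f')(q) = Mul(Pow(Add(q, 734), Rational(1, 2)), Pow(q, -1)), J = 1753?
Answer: Add(-994152, Mul(Rational(-1, 1753), Pow(950885607, Rational(1, 2)))) ≈ -9.9417e+5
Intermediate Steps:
Function('f')(q) = Mul(Pow(q, -1), Pow(Add(734, q), Rational(1, 2))) (Function('f')(q) = Mul(Pow(Add(734, q), Rational(1, 2)), Pow(q, -1)) = Mul(Pow(q, -1), Pow(Add(734, q), Rational(1, 2))))
Add(-994152, Mul(-1, Function('f')(Mul(J, Pow(1137, -1))))) = Add(-994152, Mul(-1, Mul(Pow(Mul(1753, Pow(1137, -1)), -1), Pow(Add(734, Mul(1753, Pow(1137, -1))), Rational(1, 2))))) = Add(-994152, Mul(-1, Mul(Pow(Mul(1753, Rational(1, 1137)), -1), Pow(Add(734, Mul(1753, Rational(1, 1137))), Rational(1, 2))))) = Add(-994152, Mul(-1, Mul(Pow(Rational(1753, 1137), -1), Pow(Add(734, Rational(1753, 1137)), Rational(1, 2))))) = Add(-994152, Mul(-1, Mul(Rational(1137, 1753), Pow(Rational(836311, 1137), Rational(1, 2))))) = Add(-994152, Mul(-1, Mul(Rational(1137, 1753), Mul(Rational(1, 1137), Pow(950885607, Rational(1, 2)))))) = Add(-994152, Mul(-1, Mul(Rational(1, 1753), Pow(950885607, Rational(1, 2))))) = Add(-994152, Mul(Rational(-1, 1753), Pow(950885607, Rational(1, 2))))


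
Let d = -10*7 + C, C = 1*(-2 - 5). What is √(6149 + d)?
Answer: 2*√1518 ≈ 77.923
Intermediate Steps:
C = -7 (C = 1*(-7) = -7)
d = -77 (d = -10*7 - 7 = -70 - 7 = -77)
√(6149 + d) = √(6149 - 77) = √6072 = 2*√1518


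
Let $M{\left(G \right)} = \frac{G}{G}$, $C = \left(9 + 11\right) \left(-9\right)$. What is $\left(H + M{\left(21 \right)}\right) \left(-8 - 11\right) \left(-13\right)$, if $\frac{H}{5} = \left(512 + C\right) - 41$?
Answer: $359632$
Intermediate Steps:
$C = -180$ ($C = 20 \left(-9\right) = -180$)
$H = 1455$ ($H = 5 \left(\left(512 - 180\right) - 41\right) = 5 \left(332 - 41\right) = 5 \cdot 291 = 1455$)
$M{\left(G \right)} = 1$
$\left(H + M{\left(21 \right)}\right) \left(-8 - 11\right) \left(-13\right) = \left(1455 + 1\right) \left(-8 - 11\right) \left(-13\right) = 1456 \left(\left(-19\right) \left(-13\right)\right) = 1456 \cdot 247 = 359632$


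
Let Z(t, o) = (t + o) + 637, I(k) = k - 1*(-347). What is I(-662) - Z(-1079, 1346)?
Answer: -1219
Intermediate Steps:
I(k) = 347 + k (I(k) = k + 347 = 347 + k)
Z(t, o) = 637 + o + t (Z(t, o) = (o + t) + 637 = 637 + o + t)
I(-662) - Z(-1079, 1346) = (347 - 662) - (637 + 1346 - 1079) = -315 - 1*904 = -315 - 904 = -1219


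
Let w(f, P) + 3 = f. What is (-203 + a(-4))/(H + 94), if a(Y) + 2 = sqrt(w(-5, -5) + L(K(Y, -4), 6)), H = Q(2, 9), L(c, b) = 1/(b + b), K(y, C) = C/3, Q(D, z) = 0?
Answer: -205/94 + I*sqrt(285)/564 ≈ -2.1809 + 0.029933*I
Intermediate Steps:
K(y, C) = C/3 (K(y, C) = C*(1/3) = C/3)
w(f, P) = -3 + f
L(c, b) = 1/(2*b)
H = 0
a(Y) = -2 + I*sqrt(285)/6 (a(Y) = -2 + sqrt((-3 - 5) + (1/2)/6) = -2 + sqrt(-8 + (1/2)*(1/6)) = -2 + sqrt(-8 + 1/12) = -2 + sqrt(-95/12) = -2 + I*sqrt(285)/6)
(-203 + a(-4))/(H + 94) = (-203 + (-2 + I*sqrt(285)/6))/(0 + 94) = (-205 + I*sqrt(285)/6)/94 = (-205 + I*sqrt(285)/6)*(1/94) = -205/94 + I*sqrt(285)/564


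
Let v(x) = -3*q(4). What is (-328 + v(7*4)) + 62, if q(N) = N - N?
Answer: -266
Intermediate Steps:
q(N) = 0
v(x) = 0 (v(x) = -3*0 = 0)
(-328 + v(7*4)) + 62 = (-328 + 0) + 62 = -328 + 62 = -266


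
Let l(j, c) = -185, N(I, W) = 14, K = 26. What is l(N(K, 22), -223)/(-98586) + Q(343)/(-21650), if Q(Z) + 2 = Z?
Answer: -7403144/533596725 ≈ -0.013874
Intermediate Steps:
Q(Z) = -2 + Z
l(N(K, 22), -223)/(-98586) + Q(343)/(-21650) = -185/(-98586) + (-2 + 343)/(-21650) = -185*(-1/98586) + 341*(-1/21650) = 185/98586 - 341/21650 = -7403144/533596725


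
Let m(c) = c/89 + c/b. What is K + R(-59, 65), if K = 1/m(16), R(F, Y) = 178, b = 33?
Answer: 350393/1952 ≈ 179.50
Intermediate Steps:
m(c) = 122*c/2937 (m(c) = c/89 + c/33 = 122*c/2937)
K = 2937/1952 (K = 1/((122/2937)*16) = 1/(1952/2937) = 2937/1952 ≈ 1.5046)
K + R(-59, 65) = 2937/1952 + 178 = 350393/1952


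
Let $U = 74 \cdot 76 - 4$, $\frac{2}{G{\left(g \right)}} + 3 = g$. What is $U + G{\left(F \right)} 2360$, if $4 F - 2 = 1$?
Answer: $\frac{31700}{9} \approx 3522.2$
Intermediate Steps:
$F = \frac{3}{4}$ ($F = \frac{1}{2} + \frac{1}{4} \cdot 1 = \frac{1}{2} + \frac{1}{4} = \frac{3}{4} \approx 0.75$)
$G{\left(g \right)} = \frac{2}{-3 + g}$
$U = 5620$ ($U = 5624 - 4 = 5620$)
$U + G{\left(F \right)} 2360 = 5620 + \frac{2}{-3 + \frac{3}{4}} \cdot 2360 = 5620 + \frac{2}{- \frac{9}{4}} \cdot 2360 = 5620 + 2 \left(- \frac{4}{9}\right) 2360 = 5620 - \frac{18880}{9} = \frac{31700}{9}$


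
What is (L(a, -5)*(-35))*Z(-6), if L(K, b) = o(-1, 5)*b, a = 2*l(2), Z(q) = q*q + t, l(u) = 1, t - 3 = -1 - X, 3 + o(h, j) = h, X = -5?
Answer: -30100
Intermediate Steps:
o(h, j) = -3 + h
t = 7 (t = 3 + (-1 - 1*(-5)) = 3 + (-1 + 5) = 3 + 4 = 7)
Z(q) = 7 + q**2 (Z(q) = q*q + 7 = q**2 + 7 = 7 + q**2)
a = 2 (a = 2*1 = 2)
L(K, b) = -4*b (L(K, b) = (-3 - 1)*b = -4*b)
(L(a, -5)*(-35))*Z(-6) = (-4*(-5)*(-35))*(7 + (-6)**2) = (20*(-35))*(7 + 36) = -700*43 = -30100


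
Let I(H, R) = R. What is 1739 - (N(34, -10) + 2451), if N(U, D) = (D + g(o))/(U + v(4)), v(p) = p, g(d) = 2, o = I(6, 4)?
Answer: -13524/19 ≈ -711.79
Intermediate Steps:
o = 4
N(U, D) = (2 + D)/(4 + U) (N(U, D) = (D + 2)/(U + 4) = (2 + D)/(4 + U))
1739 - (N(34, -10) + 2451) = 1739 - ((2 - 10)/(4 + 34) + 2451) = 1739 - (-8/38 + 2451) = 1739 - ((1/38)*(-8) + 2451) = 1739 - (-4/19 + 2451) = 1739 - 1*46565/19 = 1739 - 46565/19 = -13524/19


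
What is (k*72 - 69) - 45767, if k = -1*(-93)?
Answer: -39140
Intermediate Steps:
k = 93
(k*72 - 69) - 45767 = (93*72 - 69) - 45767 = (6696 - 69) - 45767 = 6627 - 45767 = -39140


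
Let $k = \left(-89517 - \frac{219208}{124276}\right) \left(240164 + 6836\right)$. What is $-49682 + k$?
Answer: $- \frac{686972386895058}{31069} \approx -2.2111 \cdot 10^{10}$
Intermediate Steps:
$k = - \frac{686970843325000}{31069}$ ($k = \left(-89517 - \frac{54802}{31069}\right) 247000 = \left(- \frac{2781258475}{31069}\right) 247000 = - \frac{686970843325000}{31069} \approx -2.2111 \cdot 10^{10}$)
$-49682 + k = -49682 - \frac{686970843325000}{31069} = - \frac{686972386895058}{31069}$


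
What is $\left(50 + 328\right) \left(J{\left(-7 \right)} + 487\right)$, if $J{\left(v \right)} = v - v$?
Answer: $184086$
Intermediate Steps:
$J{\left(v \right)} = 0$
$\left(50 + 328\right) \left(J{\left(-7 \right)} + 487\right) = \left(50 + 328\right) \left(0 + 487\right) = 378 \cdot 487 = 184086$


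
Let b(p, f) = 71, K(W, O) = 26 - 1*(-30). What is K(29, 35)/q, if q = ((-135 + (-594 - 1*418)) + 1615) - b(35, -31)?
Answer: 56/397 ≈ 0.14106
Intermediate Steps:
K(W, O) = 56 (K(W, O) = 26 + 30 = 56)
q = 397 (q = ((-135 + (-594 - 1*418)) + 1615) - 1*71 = ((-135 + (-594 - 418)) + 1615) - 71 = ((-135 - 1012) + 1615) - 71 = (-1147 + 1615) - 71 = 468 - 71 = 397)
K(29, 35)/q = 56/397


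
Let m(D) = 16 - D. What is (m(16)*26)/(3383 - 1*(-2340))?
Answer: 0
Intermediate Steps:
(m(16)*26)/(3383 - 1*(-2340)) = ((16 - 1*16)*26)/(3383 - 1*(-2340)) = ((16 - 16)*26)/(3383 + 2340) = (0*26)/5723 = 0*(1/5723) = 0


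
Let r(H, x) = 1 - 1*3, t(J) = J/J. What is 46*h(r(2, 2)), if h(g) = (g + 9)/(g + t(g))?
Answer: -322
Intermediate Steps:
t(J) = 1
r(H, x) = -2 (r(H, x) = 1 - 3 = -2)
h(g) = (9 + g)/(1 + g) (h(g) = (g + 9)/(g + 1) = (9 + g)/(1 + g))
46*h(r(2, 2)) = 46*((9 - 2)/(1 - 2)) = 46*(7/(-1)) = 46*(-1*7) = 46*(-7) = -322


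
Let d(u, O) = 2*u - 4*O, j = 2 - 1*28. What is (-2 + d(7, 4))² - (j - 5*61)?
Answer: 347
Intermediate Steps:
j = -26 (j = 2 - 28 = -26)
d(u, O) = -4*O + 2*u
(-2 + d(7, 4))² - (j - 5*61) = (-2 + (-4*4 + 2*7))² - (-26 - 5*61) = (-2 + (-16 + 14))² - (-26 - 305) = (-2 - 2)² - 1*(-331) = (-4)² + 331 = 16 + 331 = 347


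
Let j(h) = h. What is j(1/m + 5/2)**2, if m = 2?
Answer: 9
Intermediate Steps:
j(1/m + 5/2)**2 = (1/2 + 5/2)**2 = 3**2 = 9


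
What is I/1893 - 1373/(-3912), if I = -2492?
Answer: -2383205/2468472 ≈ -0.96546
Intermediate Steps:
I/1893 - 1373/(-3912) = -2492/1893 - 1373/(-3912) = -2492*1/1893 - 1373*(-1/3912) = -2492/1893 + 1373/3912 = -2383205/2468472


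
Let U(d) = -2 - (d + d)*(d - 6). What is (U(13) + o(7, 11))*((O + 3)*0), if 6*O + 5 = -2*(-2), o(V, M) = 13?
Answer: 0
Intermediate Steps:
O = -1/6 (O = -5/6 + (-2*(-2))/6 = -5/6 + (1/6)*4 = -5/6 + 2/3 = -1/6 ≈ -0.16667)
U(d) = -2 - 2*d*(-6 + d)
(U(13) + o(7, 11))*((O + 3)*0) = ((-2 - 2*13**2 + 12*13) + 13)*((-1/6 + 3)*0) = ((-2 - 2*169 + 156) + 13)*((17/6)*0) = ((-2 - 338 + 156) + 13)*0 = (-184 + 13)*0 = -171*0 = 0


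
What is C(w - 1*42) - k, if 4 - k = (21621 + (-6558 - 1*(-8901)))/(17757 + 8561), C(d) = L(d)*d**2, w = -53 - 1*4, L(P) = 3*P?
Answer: -38304534277/13159 ≈ -2.9109e+6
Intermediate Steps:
w = -57 (w = -53 - 4 = -57)
C(d) = 3*d**3 (C(d) = (3*d)*d**2 = 3*d**3)
k = 40654/13159 (k = 4 - (21621 + (-6558 - 1*(-8901)))/(17757 + 8561) = 4 - (21621 + (-6558 + 8901))/26318 = 4 - (21621 + 2343)/26318 = 4 - 23964/26318 = 4 - 1*11982/13159 = 4 - 11982/13159 = 40654/13159 ≈ 3.0894)
C(w - 1*42) - k = 3*(-57 - 1*42)**3 - 1*40654/13159 = 3*(-57 - 42)**3 - 40654/13159 = 3*(-99)**3 - 40654/13159 = 3*(-970299) - 40654/13159 = -2910897 - 40654/13159 = -38304534277/13159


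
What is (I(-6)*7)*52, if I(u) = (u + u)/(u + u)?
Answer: 364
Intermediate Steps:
I(u) = 1 (I(u) = (2*u)/((2*u)) = (2*u)*(1/(2*u)) = 1)
(I(-6)*7)*52 = (1*7)*52 = 7*52 = 364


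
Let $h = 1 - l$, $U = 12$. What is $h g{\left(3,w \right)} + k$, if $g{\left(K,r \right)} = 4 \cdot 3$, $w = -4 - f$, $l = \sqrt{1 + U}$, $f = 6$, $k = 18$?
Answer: $30 - 12 \sqrt{13} \approx -13.267$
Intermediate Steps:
$l = \sqrt{13}$ ($l = \sqrt{1 + 12} = \sqrt{13} \approx 3.6056$)
$w = -10$ ($w = -4 - 6 = -10$)
$g{\left(K,r \right)} = 12$
$h = 1 - \sqrt{13} \approx -2.6056$
$h g{\left(3,w \right)} + k = \left(1 - \sqrt{13}\right) 12 + 18 = \left(12 - 12 \sqrt{13}\right) + 18 = 30 - 12 \sqrt{13}$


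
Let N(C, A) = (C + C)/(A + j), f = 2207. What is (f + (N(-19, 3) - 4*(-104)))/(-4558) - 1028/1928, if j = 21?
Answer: -14609573/13181736 ≈ -1.1083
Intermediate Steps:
N(C, A) = 2*C/(21 + A) (N(C, A) = (C + C)/(A + 21) = (2*C)/(21 + A) = 2*C/(21 + A))
(f + (N(-19, 3) - 4*(-104)))/(-4558) - 1028/1928 = (2207 + (2*(-19)/(21 + 3) - 4*(-104)))/(-4558) - 1028/1928 = (2207 + (2*(-19)/24 + 416))*(-1/4558) - 1028*1/1928 = (2207 + (2*(-19)*(1/24) + 416))*(-1/4558) - 257/482 = (2207 + (-19/12 + 416))*(-1/4558) - 257/482 = (2207 + 4973/12)*(-1/4558) - 257/482 = (31457/12)*(-1/4558) - 257/482 = -31457/54696 - 257/482 = -14609573/13181736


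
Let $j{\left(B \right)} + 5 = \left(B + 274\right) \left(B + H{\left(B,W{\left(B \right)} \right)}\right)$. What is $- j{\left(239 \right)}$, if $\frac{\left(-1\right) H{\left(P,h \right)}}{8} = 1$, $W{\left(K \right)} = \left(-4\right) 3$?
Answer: $-118498$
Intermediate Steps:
$W{\left(K \right)} = -12$
$H{\left(P,h \right)} = -8$ ($H{\left(P,h \right)} = \left(-8\right) 1 = -8$)
$j{\left(B \right)} = -5 + \left(-8 + B\right) \left(274 + B\right)$ ($j{\left(B \right)} = -5 + \left(B + 274\right) \left(B - 8\right) = -5 + \left(274 + B\right) \left(-8 + B\right) = -5 + \left(-8 + B\right) \left(274 + B\right)$)
$- j{\left(239 \right)} = - (-2197 + 239^{2} + 266 \cdot 239) = - (-2197 + 57121 + 63574) = \left(-1\right) 118498 = -118498$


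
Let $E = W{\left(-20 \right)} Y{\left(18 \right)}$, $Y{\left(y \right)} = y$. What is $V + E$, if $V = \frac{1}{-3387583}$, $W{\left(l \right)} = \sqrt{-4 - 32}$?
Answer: $- \frac{1}{3387583} + 108 i \approx -2.952 \cdot 10^{-7} + 108.0 i$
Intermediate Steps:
$W{\left(l \right)} = 6 i$ ($W{\left(l \right)} = \sqrt{-36} = 6 i$)
$E = 108 i$ ($E = 6 i 18 = 108 i \approx 108.0 i$)
$V = - \frac{1}{3387583} \approx -2.952 \cdot 10^{-7}$
$V + E = - \frac{1}{3387583} + 108 i$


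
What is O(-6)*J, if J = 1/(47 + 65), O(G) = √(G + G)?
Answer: I*√3/56 ≈ 0.030929*I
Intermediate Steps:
O(G) = √2*√G (O(G) = √(2*G) = √2*√G)
J = 1/112 ≈ 0.0089286
O(-6)*J = (√2*√(-6))*(1/112) = (√2*(I*√6))*(1/112) = (2*I*√3)*(1/112) = I*√3/56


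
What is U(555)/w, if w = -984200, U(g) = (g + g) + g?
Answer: -9/5320 ≈ -0.0016917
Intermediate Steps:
U(g) = 3*g (U(g) = 2*g + g = 3*g)
U(555)/w = (3*555)/(-984200) = 1665*(-1/984200) = -9/5320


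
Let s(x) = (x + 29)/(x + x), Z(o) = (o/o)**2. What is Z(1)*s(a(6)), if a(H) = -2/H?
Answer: -43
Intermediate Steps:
Z(o) = 1 (Z(o) = 1**2 = 1)
s(x) = (29 + x)/(2*x) (s(x) = (29 + x)/((2*x)) = (29 + x)*(1/(2*x)) = (29 + x)/(2*x))
Z(1)*s(a(6)) = 1*((29 - 2/6)/(2*((-2/6)))) = 1*((29 - 2*1/6)/(2*((-2*1/6)))) = 1*((29 - 1/3)/(2*(-1/3))) = 1*((1/2)*(-3)*(86/3)) = 1*(-43) = -43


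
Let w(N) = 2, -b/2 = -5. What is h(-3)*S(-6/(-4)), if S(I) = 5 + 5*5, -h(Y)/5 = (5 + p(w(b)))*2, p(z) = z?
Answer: -2100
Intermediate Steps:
b = 10 (b = -2*(-5) = 10)
h(Y) = -70 (h(Y) = -5*(5 + 2)*2 = -35*2 = -5*14 = -70)
S(I) = 30 (S(I) = 5 + 25 = 30)
h(-3)*S(-6/(-4)) = -70*30 = -2100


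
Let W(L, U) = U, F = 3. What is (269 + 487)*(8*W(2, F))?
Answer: 18144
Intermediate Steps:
(269 + 487)*(8*W(2, F)) = (269 + 487)*(8*3) = 756*24 = 18144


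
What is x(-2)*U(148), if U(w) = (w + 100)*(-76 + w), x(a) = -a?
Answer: 35712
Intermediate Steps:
U(w) = (-76 + w)*(100 + w) (U(w) = (100 + w)*(-76 + w) = (-76 + w)*(100 + w))
x(-2)*U(148) = (-1*(-2))*(-7600 + 148² + 24*148) = 2*(-7600 + 21904 + 3552) = 2*17856 = 35712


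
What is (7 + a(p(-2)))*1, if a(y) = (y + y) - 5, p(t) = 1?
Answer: 4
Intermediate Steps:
a(y) = -5 + 2*y (a(y) = 2*y - 5 = -5 + 2*y)
(7 + a(p(-2)))*1 = (7 + (-5 + 2*1))*1 = (7 + (-5 + 2))*1 = (7 - 3)*1 = 4*1 = 4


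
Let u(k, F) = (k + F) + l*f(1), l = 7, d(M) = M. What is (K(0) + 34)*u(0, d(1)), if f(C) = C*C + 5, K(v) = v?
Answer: 1462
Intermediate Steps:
f(C) = 5 + C**2 (f(C) = C**2 + 5 = 5 + C**2)
u(k, F) = 42 + F + k (u(k, F) = (k + F) + 7*(5 + 1**2) = (F + k) + 7*(5 + 1) = (F + k) + 7*6 = (F + k) + 42 = 42 + F + k)
(K(0) + 34)*u(0, d(1)) = (0 + 34)*(42 + 1 + 0) = 34*43 = 1462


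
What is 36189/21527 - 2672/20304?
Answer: 42328832/27317763 ≈ 1.5495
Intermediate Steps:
36189/21527 - 2672/20304 = 36189*(1/21527) - 2672*1/20304 = 36189/21527 - 167/1269 = 42328832/27317763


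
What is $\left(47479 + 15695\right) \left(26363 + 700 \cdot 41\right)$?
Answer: $3478549962$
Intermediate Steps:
$\left(47479 + 15695\right) \left(26363 + 700 \cdot 41\right) = 63174 \left(26363 + 28700\right) = 63174 \cdot 55063 = 3478549962$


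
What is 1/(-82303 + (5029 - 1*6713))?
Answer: -1/83987 ≈ -1.1907e-5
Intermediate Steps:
1/(-82303 + (5029 - 1*6713)) = 1/(-82303 + (5029 - 6713)) = 1/(-82303 - 1684) = 1/(-83987) = -1/83987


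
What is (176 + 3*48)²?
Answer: 102400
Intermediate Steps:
(176 + 3*48)² = (176 + 144)² = 320² = 102400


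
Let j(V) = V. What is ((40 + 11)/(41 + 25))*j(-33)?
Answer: -51/2 ≈ -25.500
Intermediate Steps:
((40 + 11)/(41 + 25))*j(-33) = ((40 + 11)/(41 + 25))*(-33) = (51/66)*(-33) = (51*(1/66))*(-33) = (17/22)*(-33) = -51/2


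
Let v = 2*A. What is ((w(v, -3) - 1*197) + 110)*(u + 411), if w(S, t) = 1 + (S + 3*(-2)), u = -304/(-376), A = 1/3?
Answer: -5303270/141 ≈ -37612.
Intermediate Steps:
A = ⅓ ≈ 0.33333
u = 38/47 (u = -304*(-1/376) = 38/47 ≈ 0.80851)
v = ⅔ (v = 2*(⅓) = ⅔ ≈ 0.66667)
w(S, t) = -5 + S (w(S, t) = 1 + (S - 6) = 1 + (-6 + S) = -5 + S)
((w(v, -3) - 1*197) + 110)*(u + 411) = (((-5 + ⅔) - 1*197) + 110)*(38/47 + 411) = ((-13/3 - 197) + 110)*(19355/47) = (-604/3 + 110)*(19355/47) = -274/3*19355/47 = -5303270/141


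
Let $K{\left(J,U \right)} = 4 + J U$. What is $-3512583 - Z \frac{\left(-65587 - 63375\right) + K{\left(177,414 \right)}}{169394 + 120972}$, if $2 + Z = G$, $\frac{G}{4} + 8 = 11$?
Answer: $- \frac{509967059289}{145183} \approx -3.5126 \cdot 10^{6}$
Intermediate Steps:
$G = 12$ ($G = -32 + 4 \cdot 11 = -32 + 44 = 12$)
$Z = 10$ ($Z = -2 + 12 = 10$)
$-3512583 - Z \frac{\left(-65587 - 63375\right) + K{\left(177,414 \right)}}{169394 + 120972} = -3512583 - 10 \frac{\left(-65587 - 63375\right) + \left(4 + 177 \cdot 414\right)}{169394 + 120972} = -3512583 - 10 \frac{\left(-65587 - 63375\right) + \left(4 + 73278\right)}{290366} = -3512583 - 10 \left(-128962 + 73282\right) \frac{1}{290366} = -3512583 - 10 \left(\left(-55680\right) \frac{1}{290366}\right) = -3512583 - 10 \left(- \frac{27840}{145183}\right) = -3512583 - - \frac{278400}{145183} = -3512583 + \frac{278400}{145183} = - \frac{509967059289}{145183}$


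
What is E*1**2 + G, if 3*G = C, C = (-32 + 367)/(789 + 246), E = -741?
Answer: -460094/621 ≈ -740.89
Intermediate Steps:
C = 67/207 (C = 335/1035 = 335*(1/1035) = 67/207 ≈ 0.32367)
G = 67/621 (G = (1/3)*(67/207) = 67/621 ≈ 0.10789)
E*1**2 + G = -741*1**2 + 67/621 = -741*1 + 67/621 = -741 + 67/621 = -460094/621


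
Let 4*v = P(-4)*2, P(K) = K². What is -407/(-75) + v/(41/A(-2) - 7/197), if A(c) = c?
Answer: 1018879/202275 ≈ 5.0371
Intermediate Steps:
v = 8 (v = ((-4)²*2)/4 = (16*2)/4 = (¼)*32 = 8)
-407/(-75) + v/(41/A(-2) - 7/197) = -407/(-75) + 8/(41/(-2) - 7/197) = -407*(-1/75) + 8/(41*(-½) - 7*1/197) = 407/75 + 8/(-41/2 - 7/197) = 407/75 + 8/(-8091/394) = 407/75 + 8*(-394/8091) = 407/75 - 3152/8091 = 1018879/202275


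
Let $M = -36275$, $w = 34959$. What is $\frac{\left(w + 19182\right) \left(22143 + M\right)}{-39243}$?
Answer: $\frac{255040204}{13081} \approx 19497.0$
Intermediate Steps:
$\frac{\left(w + 19182\right) \left(22143 + M\right)}{-39243} = \frac{\left(34959 + 19182\right) \left(22143 - 36275\right)}{-39243} = 54141 \left(-14132\right) \left(- \frac{1}{39243}\right) = \left(-765120612\right) \left(- \frac{1}{39243}\right) = \frac{255040204}{13081}$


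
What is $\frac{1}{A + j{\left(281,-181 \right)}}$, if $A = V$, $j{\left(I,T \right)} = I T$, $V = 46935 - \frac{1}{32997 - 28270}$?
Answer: $- \frac{4727}{18558203} \approx -0.00025471$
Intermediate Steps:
$V = \frac{221861744}{4727}$ ($V = 46935 - \frac{1}{4727} = \frac{221861744}{4727} \approx 46935.0$)
$A = \frac{221861744}{4727} \approx 46935.0$
$\frac{1}{A + j{\left(281,-181 \right)}} = \frac{1}{\frac{221861744}{4727} + 281 \left(-181\right)} = \frac{1}{\frac{221861744}{4727} - 50861} = \frac{1}{- \frac{18558203}{4727}} = - \frac{4727}{18558203}$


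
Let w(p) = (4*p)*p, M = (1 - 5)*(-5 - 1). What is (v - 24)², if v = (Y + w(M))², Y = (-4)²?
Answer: 28969971405376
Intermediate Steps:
M = 24 (M = -4*(-6) = 24)
w(p) = 4*p²
Y = 16
v = 5382400 (v = (16 + 4*24²)² = (16 + 4*576)² = (16 + 2304)² = 2320² = 5382400)
(v - 24)² = (5382400 - 24)² = 5382376² = 28969971405376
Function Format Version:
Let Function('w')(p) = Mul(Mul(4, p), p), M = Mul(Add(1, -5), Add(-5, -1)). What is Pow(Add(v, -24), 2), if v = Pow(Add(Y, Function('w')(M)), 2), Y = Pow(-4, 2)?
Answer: 28969971405376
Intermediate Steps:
M = 24 (M = Mul(-4, -6) = 24)
Function('w')(p) = Mul(4, Pow(p, 2))
Y = 16
v = 5382400 (v = Pow(Add(16, Mul(4, Pow(24, 2))), 2) = Pow(Add(16, Mul(4, 576)), 2) = Pow(Add(16, 2304), 2) = Pow(2320, 2) = 5382400)
Pow(Add(v, -24), 2) = Pow(Add(5382400, -24), 2) = Pow(5382376, 2) = 28969971405376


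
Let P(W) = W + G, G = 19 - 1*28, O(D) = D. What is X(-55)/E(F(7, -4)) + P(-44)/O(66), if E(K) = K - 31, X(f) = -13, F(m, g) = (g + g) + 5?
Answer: -236/561 ≈ -0.42068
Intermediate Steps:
F(m, g) = 5 + 2*g (F(m, g) = 2*g + 5 = 5 + 2*g)
G = -9 (G = 19 - 28 = -9)
P(W) = -9 + W (P(W) = W - 9 = -9 + W)
E(K) = -31 + K
X(-55)/E(F(7, -4)) + P(-44)/O(66) = -13/(-31 + (5 + 2*(-4))) + (-9 - 44)/66 = -13/(-31 + (5 - 8)) - 53*1/66 = -13/(-31 - 3) - 53/66 = -13/(-34) - 53/66 = -13*(-1/34) - 53/66 = 13/34 - 53/66 = -236/561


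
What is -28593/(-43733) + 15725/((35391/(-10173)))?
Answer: -2331658220554/515918201 ≈ -4519.4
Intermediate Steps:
-28593/(-43733) + 15725/((35391/(-10173))) = -28593*(-1/43733) + 15725/((35391*(-1/10173))) = 28593/43733 + 15725/(-11797/3391) = 28593/43733 + 15725*(-3391/11797) = 28593/43733 - 53323475/11797 = -2331658220554/515918201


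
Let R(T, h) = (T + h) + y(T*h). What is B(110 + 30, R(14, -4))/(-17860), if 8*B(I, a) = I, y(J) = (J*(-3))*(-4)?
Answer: -7/7144 ≈ -0.00097984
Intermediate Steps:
y(J) = 12*J (y(J) = -3*J*(-4) = 12*J)
R(T, h) = T + h + 12*T*h (R(T, h) = (T + h) + 12*(T*h) = (T + h) + 12*T*h = T + h + 12*T*h)
B(I, a) = I/8
B(110 + 30, R(14, -4))/(-17860) = ((110 + 30)/8)/(-17860) = ((1/8)*140)*(-1/17860) = (35/2)*(-1/17860) = -7/7144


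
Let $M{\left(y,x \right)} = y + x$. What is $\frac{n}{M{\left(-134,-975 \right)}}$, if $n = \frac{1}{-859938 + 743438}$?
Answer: $\frac{1}{129198500} \approx 7.74 \cdot 10^{-9}$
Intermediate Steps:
$M{\left(y,x \right)} = x + y$
$n = - \frac{1}{116500}$ ($n = \frac{1}{-116500} = - \frac{1}{116500} \approx -8.5837 \cdot 10^{-6}$)
$\frac{n}{M{\left(-134,-975 \right)}} = - \frac{1}{116500 \left(-975 - 134\right)} = - \frac{1}{116500 \left(-1109\right)} = \left(- \frac{1}{116500}\right) \left(- \frac{1}{1109}\right) = \frac{1}{129198500}$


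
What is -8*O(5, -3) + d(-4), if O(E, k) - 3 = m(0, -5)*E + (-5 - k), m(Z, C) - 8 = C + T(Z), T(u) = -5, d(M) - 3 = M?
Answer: 71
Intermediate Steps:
d(M) = 3 + M
m(Z, C) = 3 + C (m(Z, C) = 8 + (C - 5) = 8 + (-5 + C) = 3 + C)
O(E, k) = -2 - k - 2*E (O(E, k) = 3 + ((3 - 5)*E + (-5 - k)) = 3 + (-2*E + (-5 - k)) = 3 + (-5 - k - 2*E) = -2 - k - 2*E)
-8*O(5, -3) + d(-4) = -8*(-2 - 1*(-3) - 2*5) + (3 - 4) = -8*(-2 + 3 - 10) - 1 = -8*(-9) - 1 = 72 - 1 = 71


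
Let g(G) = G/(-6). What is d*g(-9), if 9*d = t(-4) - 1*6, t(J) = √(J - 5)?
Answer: -1 + I/2 ≈ -1.0 + 0.5*I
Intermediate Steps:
t(J) = √(-5 + J)
g(G) = -G/6 (g(G) = G*(-⅙) = -G/6)
d = -⅔ + I/3 (d = (√(-5 - 4) - 1*6)/9 = (√(-9) - 6)/9 = (3*I - 6)/9 = (-6 + 3*I)/9 = -⅔ + I/3 ≈ -0.66667 + 0.33333*I)
d*g(-9) = (-⅔ + I/3)*(-⅙*(-9)) = (-⅔ + I/3)*(3/2) = -1 + I/2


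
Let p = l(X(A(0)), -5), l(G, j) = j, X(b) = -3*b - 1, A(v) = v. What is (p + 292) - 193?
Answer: 94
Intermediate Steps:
X(b) = -1 - 3*b
p = -5
(p + 292) - 193 = (-5 + 292) - 193 = 287 - 193 = 94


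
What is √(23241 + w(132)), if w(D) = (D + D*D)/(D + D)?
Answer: √93230/2 ≈ 152.67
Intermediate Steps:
w(D) = (D + D²)/(2*D) (w(D) = (D + D²)/((2*D)) = (D + D²)*(1/(2*D)) = (D + D²)/(2*D))
√(23241 + w(132)) = √(23241 + (½ + (½)*132)) = √(23241 + (½ + 66)) = √(23241 + 133/2) = √(46615/2) = √93230/2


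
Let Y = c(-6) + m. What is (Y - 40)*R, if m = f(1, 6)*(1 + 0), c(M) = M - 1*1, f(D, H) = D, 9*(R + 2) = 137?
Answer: -5474/9 ≈ -608.22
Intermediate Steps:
R = 119/9 (R = -2 + (⅑)*137 = -2 + 137/9 = 119/9 ≈ 13.222)
c(M) = -1 + M (c(M) = M - 1 = -1 + M)
m = 1 (m = 1*(1 + 0) = 1*1 = 1)
Y = -6 (Y = (-1 - 6) + 1 = -7 + 1 = -6)
(Y - 40)*R = (-6 - 40)*(119/9) = -46*119/9 = -5474/9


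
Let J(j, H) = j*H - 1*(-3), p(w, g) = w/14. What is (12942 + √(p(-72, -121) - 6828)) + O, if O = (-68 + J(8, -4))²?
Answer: 22351 + 2*I*√83706/7 ≈ 22351.0 + 82.663*I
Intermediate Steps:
p(w, g) = w/14 (p(w, g) = w*(1/14) = w/14)
J(j, H) = 3 + H*j (J(j, H) = H*j + 3 = 3 + H*j)
O = 9409 (O = (-68 + (3 - 4*8))² = (-68 + (3 - 32))² = (-68 - 29)² = (-97)² = 9409)
(12942 + √(p(-72, -121) - 6828)) + O = (12942 + √((1/14)*(-72) - 6828)) + 9409 = (12942 + √(-36/7 - 6828)) + 9409 = (12942 + √(-47832/7)) + 9409 = (12942 + 2*I*√83706/7) + 9409 = 22351 + 2*I*√83706/7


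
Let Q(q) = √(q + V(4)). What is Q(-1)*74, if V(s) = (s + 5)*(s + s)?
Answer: 74*√71 ≈ 623.54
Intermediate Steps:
V(s) = 2*s*(5 + s) (V(s) = (5 + s)*(2*s) = 2*s*(5 + s))
Q(q) = √(72 + q) (Q(q) = √(q + 2*4*(5 + 4)) = √(q + 2*4*9) = √(q + 72) = √(72 + q))
Q(-1)*74 = √(72 - 1)*74 = √71*74 = 74*√71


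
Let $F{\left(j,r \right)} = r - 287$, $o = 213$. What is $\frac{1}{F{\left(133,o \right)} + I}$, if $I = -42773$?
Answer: $- \frac{1}{42847} \approx -2.3339 \cdot 10^{-5}$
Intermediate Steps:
$F{\left(j,r \right)} = -287 + r$
$\frac{1}{F{\left(133,o \right)} + I} = \frac{1}{\left(-287 + 213\right) - 42773} = \frac{1}{-74 - 42773} = \frac{1}{-42847} = - \frac{1}{42847}$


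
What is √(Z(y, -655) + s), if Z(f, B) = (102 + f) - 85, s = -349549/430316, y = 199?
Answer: √9961676300353/215158 ≈ 14.669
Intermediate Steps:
s = -349549/430316 (s = -349549*1/430316 = -349549/430316 ≈ -0.81231)
Z(f, B) = 17 + f
√(Z(y, -655) + s) = √((17 + 199) - 349549/430316) = √(216 - 349549/430316) = √(92598707/430316) = √9961676300353/215158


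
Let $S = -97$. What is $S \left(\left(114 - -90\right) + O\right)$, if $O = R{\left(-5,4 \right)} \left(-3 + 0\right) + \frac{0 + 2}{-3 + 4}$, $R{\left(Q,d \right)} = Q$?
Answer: $-21437$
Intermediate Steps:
$O = 17$ ($O = - 5 \left(-3 + 0\right) + \frac{0 + 2}{-3 + 4} = \left(-5\right) \left(-3\right) + \frac{2}{1} = 15 + 2 \cdot 1 = 15 + 2 = 17$)
$S \left(\left(114 - -90\right) + O\right) = - 97 \left(\left(114 - -90\right) + 17\right) = - 97 \left(\left(114 + 90\right) + 17\right) = - 97 \left(204 + 17\right) = \left(-97\right) 221 = -21437$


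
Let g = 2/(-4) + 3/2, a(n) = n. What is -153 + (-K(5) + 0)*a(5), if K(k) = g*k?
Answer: -178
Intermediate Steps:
g = 1 (g = 2*(-¼) + 3*(½) = -½ + 3/2 = 1)
K(k) = k (K(k) = 1*k = k)
-153 + (-K(5) + 0)*a(5) = -153 + (-1*5 + 0)*5 = -153 + (-5 + 0)*5 = -153 - 5*5 = -153 - 25 = -178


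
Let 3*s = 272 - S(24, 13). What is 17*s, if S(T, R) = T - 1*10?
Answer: 1462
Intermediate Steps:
S(T, R) = -10 + T (S(T, R) = T - 10 = -10 + T)
s = 86 (s = (272 - (-10 + 24))/3 = (272 - 1*14)/3 = (272 - 14)/3 = (1/3)*258 = 86)
17*s = 17*86 = 1462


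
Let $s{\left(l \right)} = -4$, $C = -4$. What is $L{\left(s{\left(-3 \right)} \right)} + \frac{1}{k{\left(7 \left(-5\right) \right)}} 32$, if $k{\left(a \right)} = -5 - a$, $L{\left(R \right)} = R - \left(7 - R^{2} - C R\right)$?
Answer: $\frac{331}{15} \approx 22.067$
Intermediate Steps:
$L{\left(R \right)} = -7 + R^{2} - 3 R$ ($L{\left(R \right)} = R - \left(7 - R^{2} + 4 R\right) = -7 + R^{2} - 3 R$)
$L{\left(s{\left(-3 \right)} \right)} + \frac{1}{k{\left(7 \left(-5\right) \right)}} 32 = \left(-7 + \left(-4\right)^{2} - -12\right) + \frac{1}{-5 - 7 \left(-5\right)} 32 = \left(-7 + 16 + 12\right) + \frac{1}{-5 - -35} \cdot 32 = 21 + \frac{1}{-5 + 35} \cdot 32 = 21 + \frac{1}{30} \cdot 32 = 21 + \frac{16}{15} = \frac{331}{15}$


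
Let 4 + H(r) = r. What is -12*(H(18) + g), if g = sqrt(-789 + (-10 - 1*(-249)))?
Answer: -168 - 60*I*sqrt(22) ≈ -168.0 - 281.42*I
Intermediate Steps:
H(r) = -4 + r
g = 5*I*sqrt(22) (g = sqrt(-789 + (-10 + 249)) = sqrt(-789 + 239) = sqrt(-550) = 5*I*sqrt(22) ≈ 23.452*I)
-12*(H(18) + g) = -12*((-4 + 18) + 5*I*sqrt(22)) = -12*(14 + 5*I*sqrt(22)) = -168 - 60*I*sqrt(22)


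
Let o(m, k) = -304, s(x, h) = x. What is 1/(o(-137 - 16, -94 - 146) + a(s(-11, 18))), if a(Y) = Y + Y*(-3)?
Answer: -1/282 ≈ -0.0035461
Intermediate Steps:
a(Y) = -2*Y (a(Y) = Y - 3*Y = -2*Y)
1/(o(-137 - 16, -94 - 146) + a(s(-11, 18))) = 1/(-304 - 2*(-11)) = 1/(-304 + 22) = 1/(-282) = -1/282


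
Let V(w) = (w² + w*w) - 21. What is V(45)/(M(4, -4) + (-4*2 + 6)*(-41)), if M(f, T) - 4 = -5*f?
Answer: 1343/22 ≈ 61.045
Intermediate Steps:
M(f, T) = 4 - 5*f
V(w) = -21 + 2*w² (V(w) = (w² + w²) - 21 = 2*w² - 21 = -21 + 2*w²)
V(45)/(M(4, -4) + (-4*2 + 6)*(-41)) = (-21 + 2*45²)/((4 - 5*4) + (-4*2 + 6)*(-41)) = (-21 + 2*2025)/((4 - 20) + (-8 + 6)*(-41)) = (-21 + 4050)/(-16 - 2*(-41)) = 4029/(-16 + 82) = 4029/66 = 4029*(1/66) = 1343/22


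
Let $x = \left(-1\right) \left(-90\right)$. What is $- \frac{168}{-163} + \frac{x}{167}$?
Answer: $\frac{42726}{27221} \approx 1.5696$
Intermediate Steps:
$x = 90$
$- \frac{168}{-163} + \frac{x}{167} = - \frac{168}{-163} + \frac{90}{167} = \left(-168\right) \left(- \frac{1}{163}\right) + 90 \cdot \frac{1}{167} = \frac{168}{163} + \frac{90}{167} = \frac{42726}{27221}$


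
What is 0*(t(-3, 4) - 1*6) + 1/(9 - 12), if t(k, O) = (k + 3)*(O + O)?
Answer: -⅓ ≈ -0.33333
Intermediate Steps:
t(k, O) = 2*O*(3 + k) (t(k, O) = (3 + k)*(2*O) = 2*O*(3 + k))
0*(t(-3, 4) - 1*6) + 1/(9 - 12) = 0*(2*4*(3 - 3) - 1*6) + 1/(9 - 12) = 0*(2*4*0 - 6) + 1/(-3) = 0*(0 - 6) - ⅓ = 0*(-6) - ⅓ = 0 - ⅓ = -⅓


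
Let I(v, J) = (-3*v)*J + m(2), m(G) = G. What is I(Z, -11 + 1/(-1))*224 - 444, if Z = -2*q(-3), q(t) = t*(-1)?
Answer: -48380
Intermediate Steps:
q(t) = -t
Z = -6 (Z = -(-2)*(-3) = -2*3 = -6)
I(v, J) = 2 - 3*J*v (I(v, J) = (-3*v)*J + 2 = -3*J*v + 2 = 2 - 3*J*v)
I(Z, -11 + 1/(-1))*224 - 444 = (2 - 3*(-11 + 1/(-1))*(-6))*224 - 444 = (2 - 3*(-11 - 1)*(-6))*224 - 444 = (2 - 3*(-12)*(-6))*224 - 444 = (2 - 216)*224 - 444 = -214*224 - 444 = -47936 - 444 = -48380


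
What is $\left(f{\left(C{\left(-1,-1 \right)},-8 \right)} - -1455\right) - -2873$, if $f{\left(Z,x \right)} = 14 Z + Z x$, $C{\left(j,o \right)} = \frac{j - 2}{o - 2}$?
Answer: $4334$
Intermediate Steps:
$C{\left(j,o \right)} = \frac{-2 + j}{-2 + o}$
$\left(f{\left(C{\left(-1,-1 \right)},-8 \right)} - -1455\right) - -2873 = \left(\frac{-2 - 1}{-2 - 1} \left(14 - 8\right) - -1455\right) - -2873 = \left(\frac{1}{-3} \left(-3\right) 6 + 1455\right) + 2873 = \left(\left(- \frac{1}{3}\right) \left(-3\right) 6 + 1455\right) + 2873 = \left(1 \cdot 6 + 1455\right) + 2873 = \left(6 + 1455\right) + 2873 = 1461 + 2873 = 4334$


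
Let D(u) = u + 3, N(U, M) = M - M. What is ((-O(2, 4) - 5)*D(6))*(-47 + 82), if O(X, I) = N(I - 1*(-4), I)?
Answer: -1575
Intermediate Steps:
N(U, M) = 0
D(u) = 3 + u
O(X, I) = 0
((-O(2, 4) - 5)*D(6))*(-47 + 82) = ((-1*0 - 5)*(3 + 6))*(-47 + 82) = ((0 - 5)*9)*35 = -5*9*35 = -45*35 = -1575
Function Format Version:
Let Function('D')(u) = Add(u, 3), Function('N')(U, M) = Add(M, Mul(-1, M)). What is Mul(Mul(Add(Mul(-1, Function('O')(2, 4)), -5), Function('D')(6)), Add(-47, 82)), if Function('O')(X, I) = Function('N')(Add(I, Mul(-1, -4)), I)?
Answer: -1575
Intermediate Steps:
Function('N')(U, M) = 0
Function('D')(u) = Add(3, u)
Function('O')(X, I) = 0
Mul(Mul(Add(Mul(-1, Function('O')(2, 4)), -5), Function('D')(6)), Add(-47, 82)) = Mul(Mul(Add(Mul(-1, 0), -5), Add(3, 6)), Add(-47, 82)) = Mul(Mul(Add(0, -5), 9), 35) = Mul(Mul(-5, 9), 35) = Mul(-45, 35) = -1575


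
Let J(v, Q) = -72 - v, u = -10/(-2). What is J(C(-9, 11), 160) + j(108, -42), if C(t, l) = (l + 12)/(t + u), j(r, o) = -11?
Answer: -309/4 ≈ -77.250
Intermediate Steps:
u = 5 (u = -10*(-½) = 5)
C(t, l) = (12 + l)/(5 + t) (C(t, l) = (l + 12)/(t + 5) = (12 + l)/(5 + t))
J(C(-9, 11), 160) + j(108, -42) = (-72 - (12 + 11)/(5 - 9)) - 11 = (-72 - 23/(-4)) - 11 = (-72 - (-1)*23/4) - 11 = (-72 - 1*(-23/4)) - 11 = (-72 + 23/4) - 11 = -265/4 - 11 = -309/4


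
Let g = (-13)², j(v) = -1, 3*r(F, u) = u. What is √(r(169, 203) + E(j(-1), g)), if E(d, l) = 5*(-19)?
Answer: I*√246/3 ≈ 5.2281*I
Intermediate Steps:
r(F, u) = u/3
g = 169
E(d, l) = -95
√(r(169, 203) + E(j(-1), g)) = √((⅓)*203 - 95) = √(203/3 - 95) = √(-82/3) = I*√246/3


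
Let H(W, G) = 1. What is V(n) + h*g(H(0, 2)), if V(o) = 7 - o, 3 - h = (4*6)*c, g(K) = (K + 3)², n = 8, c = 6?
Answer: -2257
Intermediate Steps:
g(K) = (3 + K)²
h = -141 (h = 3 - 4*6*6 = 3 - 24*6 = 3 - 1*144 = 3 - 144 = -141)
V(n) + h*g(H(0, 2)) = (7 - 1*8) - 141*(3 + 1)² = (7 - 8) - 141*4² = -1 - 141*16 = -1 - 2256 = -2257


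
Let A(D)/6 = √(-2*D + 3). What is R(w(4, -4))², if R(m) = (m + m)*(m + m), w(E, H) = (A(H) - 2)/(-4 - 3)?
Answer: 2661376/2401 - 307200*√11/2401 ≈ 684.09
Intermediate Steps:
A(D) = 6*√(3 - 2*D) (A(D) = 6*√(-2*D + 3) = 6*√(3 - 2*D))
w(E, H) = 2/7 - 6*√(3 - 2*H)/7 (w(E, H) = (6*√(3 - 2*H) - 2)/(-4 - 3) = (-2 + 6*√(3 - 2*H))/(-7) = (-2 + 6*√(3 - 2*H))*(-⅐) = 2/7 - 6*√(3 - 2*H)/7)
R(m) = 4*m² (R(m) = (2*m)*(2*m) = 4*m²)
R(w(4, -4))² = (4*(2/7 - 6*√(3 - 2*(-4))/7)²)² = (4*(2/7 - 6*√(3 + 8)/7)²)² = (4*(2/7 - 6*√11/7)²)² = 16*(2/7 - 6*√11/7)⁴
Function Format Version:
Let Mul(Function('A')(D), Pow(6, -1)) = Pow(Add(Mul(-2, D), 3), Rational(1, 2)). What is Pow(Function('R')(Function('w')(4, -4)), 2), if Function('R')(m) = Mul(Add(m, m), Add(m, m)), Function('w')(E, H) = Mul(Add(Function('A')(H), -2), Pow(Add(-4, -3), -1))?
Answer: Add(Rational(2661376, 2401), Mul(Rational(-307200, 2401), Pow(11, Rational(1, 2)))) ≈ 684.09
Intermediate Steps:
Function('A')(D) = Mul(6, Pow(Add(3, Mul(-2, D)), Rational(1, 2))) (Function('A')(D) = Mul(6, Pow(Add(Mul(-2, D), 3), Rational(1, 2))) = Mul(6, Pow(Add(3, Mul(-2, D)), Rational(1, 2))))
Function('w')(E, H) = Add(Rational(2, 7), Mul(Rational(-6, 7), Pow(Add(3, Mul(-2, H)), Rational(1, 2)))) (Function('w')(E, H) = Mul(Add(Mul(6, Pow(Add(3, Mul(-2, H)), Rational(1, 2))), -2), Pow(Add(-4, -3), -1)) = Mul(Add(-2, Mul(6, Pow(Add(3, Mul(-2, H)), Rational(1, 2)))), Pow(-7, -1)) = Mul(Add(-2, Mul(6, Pow(Add(3, Mul(-2, H)), Rational(1, 2)))), Rational(-1, 7)) = Add(Rational(2, 7), Mul(Rational(-6, 7), Pow(Add(3, Mul(-2, H)), Rational(1, 2)))))
Function('R')(m) = Mul(4, Pow(m, 2)) (Function('R')(m) = Mul(Mul(2, m), Mul(2, m)) = Mul(4, Pow(m, 2)))
Pow(Function('R')(Function('w')(4, -4)), 2) = Pow(Mul(4, Pow(Add(Rational(2, 7), Mul(Rational(-6, 7), Pow(Add(3, Mul(-2, -4)), Rational(1, 2)))), 2)), 2) = Pow(Mul(4, Pow(Add(Rational(2, 7), Mul(Rational(-6, 7), Pow(Add(3, 8), Rational(1, 2)))), 2)), 2) = Pow(Mul(4, Pow(Add(Rational(2, 7), Mul(Rational(-6, 7), Pow(11, Rational(1, 2)))), 2)), 2) = Mul(16, Pow(Add(Rational(2, 7), Mul(Rational(-6, 7), Pow(11, Rational(1, 2)))), 4))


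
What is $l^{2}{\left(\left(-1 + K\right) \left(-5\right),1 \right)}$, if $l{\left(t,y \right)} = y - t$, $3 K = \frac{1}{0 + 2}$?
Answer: $\frac{361}{36} \approx 10.028$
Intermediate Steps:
$K = \frac{1}{6}$ ($K = \frac{1}{3 \left(0 + 2\right)} = \frac{1}{3 \cdot 2} = \frac{1}{3} \cdot \frac{1}{2} = \frac{1}{6} \approx 0.16667$)
$l^{2}{\left(\left(-1 + K\right) \left(-5\right),1 \right)} = \left(1 - \left(-1 + \frac{1}{6}\right) \left(-5\right)\right)^{2} = \left(1 - \left(- \frac{5}{6}\right) \left(-5\right)\right)^{2} = \left(1 - \frac{25}{6}\right)^{2} = \left(- \frac{19}{6}\right)^{2} = \frac{361}{36}$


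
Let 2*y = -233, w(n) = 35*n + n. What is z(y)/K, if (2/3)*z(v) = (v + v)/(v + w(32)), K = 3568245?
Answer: -233/2463278465 ≈ -9.4589e-8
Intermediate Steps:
w(n) = 36*n
y = -233/2 (y = (½)*(-233) = -233/2 ≈ -116.50)
z(v) = 3*v/(1152 + v) (z(v) = 3*((v + v)/(v + 36*32))/2 = 3*((2*v)/(v + 1152))/2 = 3*((2*v)/(1152 + v))/2 = 3*(2*v/(1152 + v))/2 = 3*v/(1152 + v))
z(y)/K = (3*(-233/2)/(1152 - 233/2))/3568245 = (3*(-233/2)/(2071/2))*(1/3568245) = (3*(-233/2)*(2/2071))*(1/3568245) = -699/2071*1/3568245 = -233/2463278465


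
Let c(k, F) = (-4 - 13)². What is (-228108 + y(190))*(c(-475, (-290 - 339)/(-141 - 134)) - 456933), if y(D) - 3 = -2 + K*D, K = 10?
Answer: 103296069308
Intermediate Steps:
c(k, F) = 289 (c(k, F) = (-17)² = 289)
y(D) = 1 + 10*D (y(D) = 3 + (-2 + 10*D) = 1 + 10*D)
(-228108 + y(190))*(c(-475, (-290 - 339)/(-141 - 134)) - 456933) = (-228108 + (1 + 10*190))*(289 - 456933) = (-228108 + (1 + 1900))*(-456644) = (-228108 + 1901)*(-456644) = -226207*(-456644) = 103296069308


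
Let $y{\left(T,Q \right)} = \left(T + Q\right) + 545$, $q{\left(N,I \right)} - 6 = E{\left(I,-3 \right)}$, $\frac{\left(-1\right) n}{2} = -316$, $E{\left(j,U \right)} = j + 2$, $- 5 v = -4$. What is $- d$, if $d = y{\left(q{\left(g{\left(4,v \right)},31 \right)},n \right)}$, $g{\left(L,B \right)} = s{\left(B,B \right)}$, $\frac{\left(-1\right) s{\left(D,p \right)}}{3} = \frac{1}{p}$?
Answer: $-1216$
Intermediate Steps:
$v = \frac{4}{5}$ ($v = \left(- \frac{1}{5}\right) \left(-4\right) = \frac{4}{5} \approx 0.8$)
$E{\left(j,U \right)} = 2 + j$
$s{\left(D,p \right)} = - \frac{3}{p}$
$g{\left(L,B \right)} = - \frac{3}{B}$
$n = 632$ ($n = \left(-2\right) \left(-316\right) = 632$)
$q{\left(N,I \right)} = 8 + I$ ($q{\left(N,I \right)} = 6 + \left(2 + I\right) = 8 + I$)
$y{\left(T,Q \right)} = 545 + Q + T$ ($y{\left(T,Q \right)} = \left(Q + T\right) + 545 = 545 + Q + T$)
$d = 1216$ ($d = 545 + 632 + \left(8 + 31\right) = 545 + 632 + 39 = 1216$)
$- d = \left(-1\right) 1216 = -1216$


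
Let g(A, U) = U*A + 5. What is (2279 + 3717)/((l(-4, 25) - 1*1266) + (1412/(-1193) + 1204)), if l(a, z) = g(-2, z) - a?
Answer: -7153228/124291 ≈ -57.552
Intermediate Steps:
g(A, U) = 5 + A*U (g(A, U) = A*U + 5 = 5 + A*U)
l(a, z) = 5 - a - 2*z (l(a, z) = (5 - 2*z) - a = 5 - a - 2*z)
(2279 + 3717)/((l(-4, 25) - 1*1266) + (1412/(-1193) + 1204)) = (2279 + 3717)/(((5 - 1*(-4) - 2*25) - 1*1266) + (1412/(-1193) + 1204)) = 5996/(((5 + 4 - 50) - 1266) + (1412*(-1/1193) + 1204)) = 5996/((-41 - 1266) + (-1412/1193 + 1204)) = 5996/(-1307 + 1434960/1193) = 5996/(-124291/1193) = 5996*(-1193/124291) = -7153228/124291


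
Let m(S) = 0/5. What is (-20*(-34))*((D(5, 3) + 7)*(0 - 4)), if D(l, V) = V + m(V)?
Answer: -27200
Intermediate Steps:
m(S) = 0 (m(S) = 0*(1/5) = 0)
D(l, V) = V (D(l, V) = V + 0 = V)
(-20*(-34))*((D(5, 3) + 7)*(0 - 4)) = (-20*(-34))*((3 + 7)*(0 - 4)) = 680*(10*(-4)) = 680*(-40) = -27200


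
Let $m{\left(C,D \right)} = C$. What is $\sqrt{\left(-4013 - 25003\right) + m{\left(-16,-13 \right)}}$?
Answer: $2 i \sqrt{7258} \approx 170.39 i$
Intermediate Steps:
$\sqrt{\left(-4013 - 25003\right) + m{\left(-16,-13 \right)}} = \sqrt{\left(-4013 - 25003\right) - 16} = \sqrt{-29016 - 16} = \sqrt{-29032} = 2 i \sqrt{7258}$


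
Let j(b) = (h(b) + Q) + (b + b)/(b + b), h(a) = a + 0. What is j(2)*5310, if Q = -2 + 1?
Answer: 10620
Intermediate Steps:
h(a) = a
Q = -1
j(b) = b (j(b) = (b - 1) + (b + b)/(b + b) = (-1 + b) + (2*b)/((2*b)) = (-1 + b) + (2*b)*(1/(2*b)) = (-1 + b) + 1 = b)
j(2)*5310 = 2*5310 = 10620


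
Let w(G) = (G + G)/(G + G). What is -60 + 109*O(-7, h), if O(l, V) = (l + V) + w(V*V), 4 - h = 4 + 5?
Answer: -1259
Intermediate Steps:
h = -5 (h = 4 - (4 + 5) = 4 - 1*9 = 4 - 9 = -5)
w(G) = 1 (w(G) = (2*G)/((2*G)) = (2*G)*(1/(2*G)) = 1)
O(l, V) = 1 + V + l (O(l, V) = (l + V) + 1 = (V + l) + 1 = 1 + V + l)
-60 + 109*O(-7, h) = -60 + 109*(1 - 5 - 7) = -60 + 109*(-11) = -60 - 1199 = -1259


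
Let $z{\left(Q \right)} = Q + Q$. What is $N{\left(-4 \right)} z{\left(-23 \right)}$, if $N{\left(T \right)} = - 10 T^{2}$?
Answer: $7360$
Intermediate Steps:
$z{\left(Q \right)} = 2 Q$
$N{\left(-4 \right)} z{\left(-23 \right)} = - 10 \left(-4\right)^{2} \cdot 2 \left(-23\right) = \left(-10\right) 16 \left(-46\right) = \left(-160\right) \left(-46\right) = 7360$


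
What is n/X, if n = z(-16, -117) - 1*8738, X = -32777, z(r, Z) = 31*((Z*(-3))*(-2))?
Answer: 30500/32777 ≈ 0.93053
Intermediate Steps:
z(r, Z) = 186*Z (z(r, Z) = 31*(-3*Z*(-2)) = 31*(6*Z) = 186*Z)
n = -30500 (n = 186*(-117) - 1*8738 = -21762 - 8738 = -30500)
n/X = -30500/(-32777) = -30500*(-1/32777) = 30500/32777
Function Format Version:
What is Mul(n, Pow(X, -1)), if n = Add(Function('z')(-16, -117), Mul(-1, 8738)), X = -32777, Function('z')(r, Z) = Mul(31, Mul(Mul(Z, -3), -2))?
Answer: Rational(30500, 32777) ≈ 0.93053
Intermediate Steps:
Function('z')(r, Z) = Mul(186, Z) (Function('z')(r, Z) = Mul(31, Mul(Mul(-3, Z), -2)) = Mul(31, Mul(6, Z)) = Mul(186, Z))
n = -30500 (n = Add(Mul(186, -117), Mul(-1, 8738)) = Add(-21762, -8738) = -30500)
Mul(n, Pow(X, -1)) = Mul(-30500, Pow(-32777, -1)) = Mul(-30500, Rational(-1, 32777)) = Rational(30500, 32777)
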